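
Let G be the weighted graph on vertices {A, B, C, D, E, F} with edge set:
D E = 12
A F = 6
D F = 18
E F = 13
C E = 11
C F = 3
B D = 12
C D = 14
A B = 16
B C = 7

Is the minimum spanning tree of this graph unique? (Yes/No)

Sort edges by weight, then run Kruskal:
C F (3): add — endpoints in different components.
A F (6): add — endpoints in different components.
B C (7): add — endpoints in different components.
C E (11): add — endpoints in different components.
B D (12): add — endpoints in different components.
Non-tree edge D E has weight 12, equal to the heaviest edge on its tree cycle — swapping gives another MST of the same weight. Not unique.

No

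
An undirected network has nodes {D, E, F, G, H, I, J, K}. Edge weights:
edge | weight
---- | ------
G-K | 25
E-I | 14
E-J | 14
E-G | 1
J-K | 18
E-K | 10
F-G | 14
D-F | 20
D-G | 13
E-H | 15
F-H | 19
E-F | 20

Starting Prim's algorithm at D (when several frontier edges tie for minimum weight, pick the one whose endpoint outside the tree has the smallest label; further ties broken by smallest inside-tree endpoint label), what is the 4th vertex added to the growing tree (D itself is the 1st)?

Prim's algorithm from D:
Step 1: cheapest edge leaving the tree is D-G (13); add G.
Step 2: cheapest edge leaving the tree is E-G (1); add E.
Step 3: cheapest edge leaving the tree is E-K (10); add K.
Step 4: cheapest edge leaving the tree is F-G (14); add F.
Step 5: cheapest edge leaving the tree is E-I (14); add I.
Step 6: cheapest edge leaving the tree is E-J (14); add J.
Step 7: cheapest edge leaving the tree is E-H (15); add H.
Vertex order: D, G, E, K, F, I, J, H. The 4th vertex is K.

K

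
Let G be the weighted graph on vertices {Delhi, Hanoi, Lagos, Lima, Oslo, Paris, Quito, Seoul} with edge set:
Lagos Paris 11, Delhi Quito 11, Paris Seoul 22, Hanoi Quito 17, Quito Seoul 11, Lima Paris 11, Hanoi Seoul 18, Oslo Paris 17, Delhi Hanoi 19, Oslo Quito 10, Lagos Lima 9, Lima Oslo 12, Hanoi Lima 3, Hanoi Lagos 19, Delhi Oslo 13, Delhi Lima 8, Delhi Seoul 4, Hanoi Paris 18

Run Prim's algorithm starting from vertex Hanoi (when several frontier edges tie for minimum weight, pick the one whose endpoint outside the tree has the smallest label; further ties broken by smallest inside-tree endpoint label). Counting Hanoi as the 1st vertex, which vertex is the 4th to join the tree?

Seoul

Prim's algorithm from Hanoi:
Step 1: cheapest edge leaving the tree is Hanoi Lima (3); add Lima.
Step 2: cheapest edge leaving the tree is Delhi Lima (8); add Delhi.
Step 3: cheapest edge leaving the tree is Delhi Seoul (4); add Seoul.
Step 4: cheapest edge leaving the tree is Lagos Lima (9); add Lagos.
Step 5: cheapest edge leaving the tree is Lagos Paris (11); add Paris.
Step 6: cheapest edge leaving the tree is Delhi Quito (11); add Quito.
Step 7: cheapest edge leaving the tree is Oslo Quito (10); add Oslo.
Vertex order: Hanoi, Lima, Delhi, Seoul, Lagos, Paris, Quito, Oslo. The 4th vertex is Seoul.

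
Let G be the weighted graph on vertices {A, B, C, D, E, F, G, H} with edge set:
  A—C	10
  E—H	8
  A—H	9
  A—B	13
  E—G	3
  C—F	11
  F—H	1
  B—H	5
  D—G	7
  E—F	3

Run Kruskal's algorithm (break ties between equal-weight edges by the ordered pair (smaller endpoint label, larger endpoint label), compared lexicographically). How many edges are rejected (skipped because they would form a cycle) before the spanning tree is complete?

1

Kruskal: consider edges lightest-first.
F—H (1): add — endpoints in different components.
E—F (3): add — endpoints in different components.
E—G (3): add — endpoints in different components.
B—H (5): add — endpoints in different components.
D—G (7): add — endpoints in different components.
E—H (8): skip — E and H already connected.
A—H (9): add — endpoints in different components.
A—C (10): add — endpoints in different components.
Edges rejected before the tree was complete: 1.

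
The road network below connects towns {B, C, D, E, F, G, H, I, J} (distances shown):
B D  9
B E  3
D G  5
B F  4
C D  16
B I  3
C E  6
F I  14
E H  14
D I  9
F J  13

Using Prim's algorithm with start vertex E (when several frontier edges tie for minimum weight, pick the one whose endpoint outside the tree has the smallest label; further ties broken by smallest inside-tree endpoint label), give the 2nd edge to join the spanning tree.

Prim's algorithm from E:
Step 1: frontier [B E 3, C E 6, E H 14] → take B E (3); add B.
Step 2: frontier [B I 3, B F 4, B D 9, C E 6, E H 14] → take B I (3); add I.
Step 3: frontier [B F 4, B D 9, C E 6, E H 14, D I 9, F I 14] → take B F (4); add F.
Step 4: frontier [B D 9, C E 6, E H 14, F J 13, D I 9] → take C E (6); add C.
Step 5: frontier [B D 9, C D 16, E H 14, F J 13, D I 9] → take B D (9); add D.
Step 6: frontier [D G 5, E H 14, F J 13] → take D G (5); add G.
Step 7: frontier [E H 14, F J 13] → take F J (13); add J.
Step 8: frontier [E H 14] → take E H (14); add H.
The 2nd edge added is B I.

B-I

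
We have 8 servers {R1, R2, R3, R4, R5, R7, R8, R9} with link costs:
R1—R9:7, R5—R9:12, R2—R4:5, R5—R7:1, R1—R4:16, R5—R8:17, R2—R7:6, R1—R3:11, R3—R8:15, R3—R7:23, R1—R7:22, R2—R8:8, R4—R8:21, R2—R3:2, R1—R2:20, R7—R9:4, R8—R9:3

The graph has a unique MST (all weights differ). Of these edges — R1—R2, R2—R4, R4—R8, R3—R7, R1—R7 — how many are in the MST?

Sort edges by weight, then run Kruskal:
R5—R7 (1): add — endpoints in different components.
R2—R3 (2): add — endpoints in different components.
R8—R9 (3): add — endpoints in different components.
R7—R9 (4): add — endpoints in different components.
R2—R4 (5): add — endpoints in different components.
R2—R7 (6): add — endpoints in different components.
R1—R9 (7): add — endpoints in different components.
MST edge set: {R5—R7, R2—R3, R8—R9, R7—R9, R2—R4, R2—R7, R1—R9}.
Of the listed edges, {R2—R4} are in the MST → 1.

1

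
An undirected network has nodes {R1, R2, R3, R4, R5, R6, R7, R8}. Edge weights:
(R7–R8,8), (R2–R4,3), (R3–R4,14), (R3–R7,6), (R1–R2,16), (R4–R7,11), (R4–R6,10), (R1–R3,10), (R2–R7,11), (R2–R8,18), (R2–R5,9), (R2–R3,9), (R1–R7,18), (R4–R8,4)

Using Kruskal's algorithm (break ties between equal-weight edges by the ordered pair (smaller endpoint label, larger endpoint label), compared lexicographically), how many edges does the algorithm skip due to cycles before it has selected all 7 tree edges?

1

Sort edges by weight, then run Kruskal:
R2–R4 (3): add — endpoints in different components.
R4–R8 (4): add — endpoints in different components.
R3–R7 (6): add — endpoints in different components.
R7–R8 (8): add — endpoints in different components.
R2–R3 (9): skip — R2 and R3 already connected.
R2–R5 (9): add — endpoints in different components.
R1–R3 (10): add — endpoints in different components.
R4–R6 (10): add — endpoints in different components.
Edges rejected before the tree was complete: 1.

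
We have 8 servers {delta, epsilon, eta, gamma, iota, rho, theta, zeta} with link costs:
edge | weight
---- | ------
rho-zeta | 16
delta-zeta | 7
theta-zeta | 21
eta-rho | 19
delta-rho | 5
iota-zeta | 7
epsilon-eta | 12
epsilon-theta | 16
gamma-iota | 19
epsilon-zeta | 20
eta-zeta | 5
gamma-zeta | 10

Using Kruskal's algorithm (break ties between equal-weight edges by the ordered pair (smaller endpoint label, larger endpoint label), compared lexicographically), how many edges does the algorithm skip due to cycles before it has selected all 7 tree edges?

0

Sort edges by weight, then run Kruskal:
delta-rho (5): add — endpoints in different components.
eta-zeta (5): add — endpoints in different components.
delta-zeta (7): add — endpoints in different components.
iota-zeta (7): add — endpoints in different components.
gamma-zeta (10): add — endpoints in different components.
epsilon-eta (12): add — endpoints in different components.
epsilon-theta (16): add — endpoints in different components.
Edges rejected before the tree was complete: 0.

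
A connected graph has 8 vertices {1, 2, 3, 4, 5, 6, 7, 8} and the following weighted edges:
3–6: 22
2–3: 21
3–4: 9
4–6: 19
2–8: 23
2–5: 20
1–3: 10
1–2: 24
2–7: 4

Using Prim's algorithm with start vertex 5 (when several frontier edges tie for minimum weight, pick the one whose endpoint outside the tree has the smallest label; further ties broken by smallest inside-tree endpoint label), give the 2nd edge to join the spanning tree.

Prim's algorithm from 5:
Step 1: frontier [2–5 20] → take 2–5 (20); add 2.
Step 2: frontier [2–7 4, 2–3 21, 2–8 23, 1–2 24] → take 2–7 (4); add 7.
Step 3: frontier [2–3 21, 2–8 23, 1–2 24] → take 2–3 (21); add 3.
Step 4: frontier [2–8 23, 1–2 24, 3–4 9, 1–3 10, 3–6 22] → take 3–4 (9); add 4.
Step 5: frontier [2–8 23, 1–2 24, 1–3 10, 3–6 22, 4–6 19] → take 1–3 (10); add 1.
Step 6: frontier [2–8 23, 3–6 22, 4–6 19] → take 4–6 (19); add 6.
Step 7: frontier [2–8 23] → take 2–8 (23); add 8.
The 2nd edge added is 2–7.

2-7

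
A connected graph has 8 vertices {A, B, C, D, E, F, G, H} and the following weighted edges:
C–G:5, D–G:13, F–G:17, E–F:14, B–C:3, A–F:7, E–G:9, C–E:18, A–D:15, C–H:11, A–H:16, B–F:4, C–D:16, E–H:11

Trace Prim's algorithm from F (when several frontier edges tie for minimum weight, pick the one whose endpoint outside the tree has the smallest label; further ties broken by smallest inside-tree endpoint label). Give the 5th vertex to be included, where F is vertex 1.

Prim, starting at F.
Step 1: frontier [B–F 4, A–F 7, E–F 14, F–G 17] → take B–F (4); add B.
Step 2: frontier [B–C 3, A–F 7, E–F 14, F–G 17] → take B–C (3); add C.
Step 3: frontier [C–G 5, C–H 11, C–D 16, C–E 18, A–F 7, E–F 14, F–G 17] → take C–G (5); add G.
Step 4: frontier [C–H 11, C–D 16, C–E 18, A–F 7, E–F 14, E–G 9, D–G 13] → take A–F (7); add A.
Step 5: frontier [A–D 15, A–H 16, C–H 11, C–D 16, C–E 18, E–F 14, E–G 9, D–G 13] → take E–G (9); add E.
Step 6: frontier [A–D 15, A–H 16, C–H 11, C–D 16, E–H 11, D–G 13] → take C–H (11); add H.
Step 7: frontier [A–D 15, C–D 16, D–G 13] → take D–G (13); add D.
Vertex order: F, B, C, G, A, E, H, D. The 5th vertex is A.

A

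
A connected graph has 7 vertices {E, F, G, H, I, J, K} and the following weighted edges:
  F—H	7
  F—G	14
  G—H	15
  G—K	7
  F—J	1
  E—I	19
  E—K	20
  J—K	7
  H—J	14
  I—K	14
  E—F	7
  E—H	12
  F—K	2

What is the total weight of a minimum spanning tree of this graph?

Kruskal: consider edges lightest-first.
F—J (1): add — endpoints in different components.
F—K (2): add — endpoints in different components.
E—F (7): add — endpoints in different components.
F—H (7): add — endpoints in different components.
G—K (7): add — endpoints in different components.
J—K (7): skip — J and K already connected.
E—H (12): skip — E and H already connected.
F—G (14): skip — F and G already connected.
H—J (14): skip — H and J already connected.
I—K (14): add — endpoints in different components.
MST edges: F—J, F—K, E—F, F—H, G—K, I—K; total weight 1+2+7+7+7+14 = 38.

38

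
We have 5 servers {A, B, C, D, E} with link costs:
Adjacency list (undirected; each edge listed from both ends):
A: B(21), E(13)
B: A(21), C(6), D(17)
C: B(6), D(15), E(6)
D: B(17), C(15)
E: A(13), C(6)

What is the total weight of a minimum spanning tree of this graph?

40

Kruskal's algorithm — process edges by increasing weight (ties by edge label):
B-C (6): add — endpoints in different components.
C-E (6): add — endpoints in different components.
A-E (13): add — endpoints in different components.
C-D (15): add — endpoints in different components.
MST edges: B-C, C-E, A-E, C-D; total weight 6+6+13+15 = 40.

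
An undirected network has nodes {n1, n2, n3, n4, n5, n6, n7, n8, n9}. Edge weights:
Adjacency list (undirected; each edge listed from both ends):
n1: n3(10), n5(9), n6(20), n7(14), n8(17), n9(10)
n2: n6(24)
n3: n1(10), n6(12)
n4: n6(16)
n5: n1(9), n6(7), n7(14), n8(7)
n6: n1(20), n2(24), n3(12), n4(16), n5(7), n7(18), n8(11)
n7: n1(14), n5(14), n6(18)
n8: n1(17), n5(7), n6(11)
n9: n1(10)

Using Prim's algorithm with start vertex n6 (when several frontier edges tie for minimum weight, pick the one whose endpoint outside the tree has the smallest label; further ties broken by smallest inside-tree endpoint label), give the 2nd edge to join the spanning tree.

n5-n8

Prim's algorithm from n6:
Step 1: cheapest edge leaving the tree is n5 n6 (7); add n5.
Step 2: cheapest edge leaving the tree is n5 n8 (7); add n8.
Step 3: cheapest edge leaving the tree is n1 n5 (9); add n1.
Step 4: cheapest edge leaving the tree is n1 n3 (10); add n3.
Step 5: cheapest edge leaving the tree is n1 n9 (10); add n9.
Step 6: cheapest edge leaving the tree is n1 n7 (14); add n7.
Step 7: cheapest edge leaving the tree is n4 n6 (16); add n4.
Step 8: cheapest edge leaving the tree is n2 n6 (24); add n2.
The 2nd edge added is n5 n8.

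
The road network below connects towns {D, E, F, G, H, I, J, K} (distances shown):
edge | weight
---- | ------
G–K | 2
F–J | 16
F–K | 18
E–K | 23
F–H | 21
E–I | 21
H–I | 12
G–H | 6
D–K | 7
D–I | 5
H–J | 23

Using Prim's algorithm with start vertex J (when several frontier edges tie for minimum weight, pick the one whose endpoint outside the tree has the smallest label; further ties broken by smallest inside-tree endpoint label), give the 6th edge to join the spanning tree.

Prim's algorithm from J:
Step 1: frontier [F–J 16, H–J 23] → take F–J (16); add F.
Step 2: frontier [F–K 18, F–H 21, H–J 23] → take F–K (18); add K.
Step 3: frontier [F–H 21, H–J 23, G–K 2, D–K 7, E–K 23] → take G–K (2); add G.
Step 4: frontier [F–H 21, G–H 6, H–J 23, D–K 7, E–K 23] → take G–H (6); add H.
Step 5: frontier [H–I 12, D–K 7, E–K 23] → take D–K (7); add D.
Step 6: frontier [D–I 5, H–I 12, E–K 23] → take D–I (5); add I.
Step 7: frontier [E–I 21, E–K 23] → take E–I (21); add E.
The 6th edge added is D–I.

D-I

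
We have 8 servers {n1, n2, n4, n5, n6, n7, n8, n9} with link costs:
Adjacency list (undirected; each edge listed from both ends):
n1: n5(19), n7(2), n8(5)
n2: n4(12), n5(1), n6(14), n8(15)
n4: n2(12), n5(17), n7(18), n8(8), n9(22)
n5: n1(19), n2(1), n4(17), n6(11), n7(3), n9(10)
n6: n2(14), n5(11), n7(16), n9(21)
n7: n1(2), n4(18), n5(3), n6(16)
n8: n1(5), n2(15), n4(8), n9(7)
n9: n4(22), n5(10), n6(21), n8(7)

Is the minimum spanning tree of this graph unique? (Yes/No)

Kruskal: consider edges lightest-first.
n2 n5 (1): add — endpoints in different components.
n1 n7 (2): add — endpoints in different components.
n5 n7 (3): add — endpoints in different components.
n1 n8 (5): add — endpoints in different components.
n8 n9 (7): add — endpoints in different components.
n4 n8 (8): add — endpoints in different components.
n5 n9 (10): skip — n9 and n5 already connected.
n5 n6 (11): add — endpoints in different components.
Every non-tree edge has weight strictly greater than the heaviest edge on the tree path between its endpoints, so the MST is unique.

Yes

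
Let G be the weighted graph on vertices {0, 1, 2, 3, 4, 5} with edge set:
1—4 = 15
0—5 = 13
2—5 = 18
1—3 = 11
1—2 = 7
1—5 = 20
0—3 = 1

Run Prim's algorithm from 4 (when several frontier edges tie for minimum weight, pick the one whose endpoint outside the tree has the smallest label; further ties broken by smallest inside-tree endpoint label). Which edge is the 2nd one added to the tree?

Grow the tree from 4 using Prim:
Step 1: frontier [1—4 15] → take 1—4 (15); add 1.
Step 2: frontier [1—2 7, 1—3 11, 1—5 20] → take 1—2 (7); add 2.
Step 3: frontier [1—3 11, 1—5 20, 2—5 18] → take 1—3 (11); add 3.
Step 4: frontier [1—5 20, 2—5 18, 0—3 1] → take 0—3 (1); add 0.
Step 5: frontier [0—5 13, 1—5 20, 2—5 18] → take 0—5 (13); add 5.
The 2nd edge added is 1—2.

1-2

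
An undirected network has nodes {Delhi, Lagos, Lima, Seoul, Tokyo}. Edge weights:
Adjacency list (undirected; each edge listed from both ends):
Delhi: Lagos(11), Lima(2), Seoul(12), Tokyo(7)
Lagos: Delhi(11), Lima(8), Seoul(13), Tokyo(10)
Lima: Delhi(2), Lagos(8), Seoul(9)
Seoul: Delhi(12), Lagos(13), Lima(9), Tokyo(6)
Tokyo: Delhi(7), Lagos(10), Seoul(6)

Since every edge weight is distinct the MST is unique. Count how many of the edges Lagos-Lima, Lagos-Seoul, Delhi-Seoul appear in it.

Kruskal: consider edges lightest-first.
Delhi-Lima (2): add — endpoints in different components.
Seoul-Tokyo (6): add — endpoints in different components.
Delhi-Tokyo (7): add — endpoints in different components.
Lagos-Lima (8): add — endpoints in different components.
MST edge set: {Delhi-Lima, Seoul-Tokyo, Delhi-Tokyo, Lagos-Lima}.
Of the listed edges, {Lagos-Lima} are in the MST → 1.

1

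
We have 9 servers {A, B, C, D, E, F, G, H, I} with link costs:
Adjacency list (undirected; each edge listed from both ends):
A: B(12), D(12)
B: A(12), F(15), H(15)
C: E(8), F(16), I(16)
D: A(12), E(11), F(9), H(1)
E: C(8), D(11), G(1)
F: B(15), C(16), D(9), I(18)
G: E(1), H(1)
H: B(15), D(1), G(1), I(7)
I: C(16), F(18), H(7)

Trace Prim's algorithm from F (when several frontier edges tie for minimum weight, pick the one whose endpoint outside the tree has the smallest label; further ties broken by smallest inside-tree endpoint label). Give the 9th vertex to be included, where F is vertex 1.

Prim's algorithm from F:
Step 1: cheapest edge leaving the tree is D-F (9); add D.
Step 2: cheapest edge leaving the tree is D-H (1); add H.
Step 3: cheapest edge leaving the tree is G-H (1); add G.
Step 4: cheapest edge leaving the tree is E-G (1); add E.
Step 5: cheapest edge leaving the tree is H-I (7); add I.
Step 6: cheapest edge leaving the tree is C-E (8); add C.
Step 7: cheapest edge leaving the tree is A-D (12); add A.
Step 8: cheapest edge leaving the tree is A-B (12); add B.
Vertex order: F, D, H, G, E, I, C, A, B. The 9th vertex is B.

B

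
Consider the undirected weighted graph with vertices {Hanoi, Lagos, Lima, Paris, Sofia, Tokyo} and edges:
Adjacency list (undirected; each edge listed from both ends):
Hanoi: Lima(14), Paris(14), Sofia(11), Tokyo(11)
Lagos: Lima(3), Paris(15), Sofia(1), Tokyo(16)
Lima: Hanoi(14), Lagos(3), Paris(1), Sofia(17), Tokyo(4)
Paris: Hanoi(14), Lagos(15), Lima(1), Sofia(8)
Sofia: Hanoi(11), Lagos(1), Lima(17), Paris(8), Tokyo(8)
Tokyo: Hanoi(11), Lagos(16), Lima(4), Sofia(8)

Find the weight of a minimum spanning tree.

Kruskal's algorithm — process edges by increasing weight (ties by edge label):
Lagos Sofia (1): add. Components now {Paris} {Hanoi} {Lagos,Sofia} {Lima} {Tokyo}
Lima Paris (1): add. Components now {Lima,Paris} {Hanoi} {Lagos,Sofia} {Tokyo}
Lagos Lima (3): add. Components now {Lagos,Lima,Paris,Sofia} {Hanoi} {Tokyo}
Lima Tokyo (4): add. Components now {Lagos,Lima,Paris,Sofia,Tokyo} {Hanoi}
Paris Sofia (8): skip — Paris and Sofia already connected.
Sofia Tokyo (8): skip — Sofia and Tokyo already connected.
Hanoi Sofia (11): add. Components now {Hanoi,Lagos,Lima,Paris,Sofia,Tokyo}
MST edges: Lagos Sofia, Lima Paris, Lagos Lima, Lima Tokyo, Hanoi Sofia; total weight 1+1+3+4+11 = 20.

20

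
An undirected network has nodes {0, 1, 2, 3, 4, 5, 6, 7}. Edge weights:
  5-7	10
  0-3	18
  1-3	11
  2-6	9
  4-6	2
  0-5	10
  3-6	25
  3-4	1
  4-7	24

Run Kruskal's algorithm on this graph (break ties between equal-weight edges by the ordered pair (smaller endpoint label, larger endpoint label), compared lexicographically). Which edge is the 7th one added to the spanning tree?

0-3

Sort edges by weight, then run Kruskal:
3-4 (1): add — endpoints in different components.
4-6 (2): add — endpoints in different components.
2-6 (9): add — endpoints in different components.
0-5 (10): add — endpoints in different components.
5-7 (10): add — endpoints in different components.
1-3 (11): add — endpoints in different components.
0-3 (18): add — endpoints in different components.
The 7th edge added is 0-3.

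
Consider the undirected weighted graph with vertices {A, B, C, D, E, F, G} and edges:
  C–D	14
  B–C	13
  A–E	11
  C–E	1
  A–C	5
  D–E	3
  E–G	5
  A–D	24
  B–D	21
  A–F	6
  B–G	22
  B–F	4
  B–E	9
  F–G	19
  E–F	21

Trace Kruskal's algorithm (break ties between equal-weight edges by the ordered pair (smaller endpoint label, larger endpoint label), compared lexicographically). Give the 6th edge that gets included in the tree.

Kruskal: consider edges lightest-first.
C–E (1): add. Components now {A} {B} {C,E} {D} {F} {G}
D–E (3): add. Components now {A} {B} {C,D,E} {F} {G}
B–F (4): add. Components now {A} {B,F} {C,D,E} {G}
A–C (5): add. Components now {A,C,D,E} {B,F} {G}
E–G (5): add. Components now {A,C,D,E,G} {B,F}
A–F (6): add. Components now {A,B,C,D,E,F,G}
The 6th edge added is A–F.

A-F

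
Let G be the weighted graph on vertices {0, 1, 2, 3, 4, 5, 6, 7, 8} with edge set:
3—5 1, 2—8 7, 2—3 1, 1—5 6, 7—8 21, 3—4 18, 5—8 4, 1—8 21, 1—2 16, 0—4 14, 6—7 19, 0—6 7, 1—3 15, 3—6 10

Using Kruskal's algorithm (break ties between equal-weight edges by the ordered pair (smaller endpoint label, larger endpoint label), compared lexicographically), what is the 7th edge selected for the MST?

Sort edges by weight, then run Kruskal:
2—3 (1): add — endpoints in different components.
3—5 (1): add — endpoints in different components.
5—8 (4): add — endpoints in different components.
1—5 (6): add — endpoints in different components.
0—6 (7): add — endpoints in different components.
2—8 (7): skip — 2 and 8 already connected.
3—6 (10): add — endpoints in different components.
0—4 (14): add — endpoints in different components.
1—3 (15): skip — 1 and 3 already connected.
1—2 (16): skip — 1 and 2 already connected.
3—4 (18): skip — 3 and 4 already connected.
6—7 (19): add — endpoints in different components.
The 7th edge added is 0—4.

0-4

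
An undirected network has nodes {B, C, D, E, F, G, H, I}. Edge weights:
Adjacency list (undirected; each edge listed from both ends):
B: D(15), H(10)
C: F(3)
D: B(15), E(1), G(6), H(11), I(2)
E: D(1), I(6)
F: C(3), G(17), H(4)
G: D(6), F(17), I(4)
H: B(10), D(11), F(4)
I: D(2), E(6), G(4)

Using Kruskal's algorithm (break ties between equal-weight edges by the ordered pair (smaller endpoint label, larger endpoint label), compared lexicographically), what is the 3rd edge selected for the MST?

C-F

Kruskal: consider edges lightest-first.
D E (1): add — endpoints in different components.
D I (2): add — endpoints in different components.
C F (3): add — endpoints in different components.
F H (4): add — endpoints in different components.
G I (4): add — endpoints in different components.
D G (6): skip — D and G already connected.
E I (6): skip — E and I already connected.
B H (10): add — endpoints in different components.
D H (11): add — endpoints in different components.
The 3rd edge added is C F.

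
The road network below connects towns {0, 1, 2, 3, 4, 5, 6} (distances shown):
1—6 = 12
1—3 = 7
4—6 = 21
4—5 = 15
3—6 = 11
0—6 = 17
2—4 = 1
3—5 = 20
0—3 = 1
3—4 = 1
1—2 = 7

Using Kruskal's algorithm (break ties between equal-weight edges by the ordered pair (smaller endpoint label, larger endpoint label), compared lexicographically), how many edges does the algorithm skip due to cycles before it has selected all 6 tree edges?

Sort edges by weight, then run Kruskal:
0—3 (1): add. Components now {0,3} {1} {2} {4} {5} {6}
2—4 (1): add. Components now {0,3} {1} {2,4} {5} {6}
3—4 (1): add. Components now {0,2,3,4} {1} {5} {6}
1—2 (7): add. Components now {0,1,2,3,4} {5} {6}
1—3 (7): skip — 1 and 3 already connected.
3—6 (11): add. Components now {0,1,2,3,4,6} {5}
1—6 (12): skip — 1 and 6 already connected.
4—5 (15): add. Components now {0,1,2,3,4,5,6}
Edges rejected before the tree was complete: 2.

2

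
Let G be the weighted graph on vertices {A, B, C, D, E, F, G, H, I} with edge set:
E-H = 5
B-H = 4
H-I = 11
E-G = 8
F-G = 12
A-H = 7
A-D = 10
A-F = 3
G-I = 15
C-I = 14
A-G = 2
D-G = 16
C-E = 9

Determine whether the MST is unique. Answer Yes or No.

Yes

Kruskal's algorithm — process edges by increasing weight (ties by edge label):
A-G (2): add — endpoints in different components.
A-F (3): add — endpoints in different components.
B-H (4): add — endpoints in different components.
E-H (5): add — endpoints in different components.
A-H (7): add — endpoints in different components.
E-G (8): skip — E and G already connected.
C-E (9): add — endpoints in different components.
A-D (10): add — endpoints in different components.
H-I (11): add — endpoints in different components.
Every non-tree edge has weight strictly greater than the heaviest edge on the tree path between its endpoints, so the MST is unique.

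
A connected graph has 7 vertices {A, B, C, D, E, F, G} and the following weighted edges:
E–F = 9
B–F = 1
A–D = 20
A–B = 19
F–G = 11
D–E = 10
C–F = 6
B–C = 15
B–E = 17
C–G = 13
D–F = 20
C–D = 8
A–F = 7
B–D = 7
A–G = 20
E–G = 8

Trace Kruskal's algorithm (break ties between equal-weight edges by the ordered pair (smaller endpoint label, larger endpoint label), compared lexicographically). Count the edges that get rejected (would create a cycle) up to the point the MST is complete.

1

Kruskal: consider edges lightest-first.
B–F (1): add — endpoints in different components.
C–F (6): add — endpoints in different components.
A–F (7): add — endpoints in different components.
B–D (7): add — endpoints in different components.
C–D (8): skip — C and D already connected.
E–G (8): add — endpoints in different components.
E–F (9): add — endpoints in different components.
Edges rejected before the tree was complete: 1.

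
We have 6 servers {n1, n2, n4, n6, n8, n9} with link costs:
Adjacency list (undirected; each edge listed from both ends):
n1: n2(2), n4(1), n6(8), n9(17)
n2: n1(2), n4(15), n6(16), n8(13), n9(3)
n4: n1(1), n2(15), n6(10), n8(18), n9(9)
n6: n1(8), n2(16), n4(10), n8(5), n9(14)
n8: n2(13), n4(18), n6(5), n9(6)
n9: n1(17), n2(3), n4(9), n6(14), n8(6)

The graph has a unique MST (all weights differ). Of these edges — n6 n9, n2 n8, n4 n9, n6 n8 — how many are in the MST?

Kruskal's algorithm — process edges by increasing weight (ties by edge label):
n1 n4 (1): add — endpoints in different components.
n1 n2 (2): add — endpoints in different components.
n2 n9 (3): add — endpoints in different components.
n6 n8 (5): add — endpoints in different components.
n8 n9 (6): add — endpoints in different components.
MST edge set: {n1 n4, n1 n2, n2 n9, n6 n8, n8 n9}.
Of the listed edges, {n6 n8} are in the MST → 1.

1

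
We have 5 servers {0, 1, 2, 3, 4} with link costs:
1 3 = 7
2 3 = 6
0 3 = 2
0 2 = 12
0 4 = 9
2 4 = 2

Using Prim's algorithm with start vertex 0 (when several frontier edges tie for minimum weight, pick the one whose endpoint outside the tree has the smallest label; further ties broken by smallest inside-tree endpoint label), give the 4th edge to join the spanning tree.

1-3

Prim's algorithm from 0:
Step 1: frontier [0 3 2, 0 4 9, 0 2 12] → take 0 3 (2); add 3.
Step 2: frontier [0 4 9, 0 2 12, 2 3 6, 1 3 7] → take 2 3 (6); add 2.
Step 3: frontier [0 4 9, 2 4 2, 1 3 7] → take 2 4 (2); add 4.
Step 4: frontier [1 3 7] → take 1 3 (7); add 1.
The 4th edge added is 1 3.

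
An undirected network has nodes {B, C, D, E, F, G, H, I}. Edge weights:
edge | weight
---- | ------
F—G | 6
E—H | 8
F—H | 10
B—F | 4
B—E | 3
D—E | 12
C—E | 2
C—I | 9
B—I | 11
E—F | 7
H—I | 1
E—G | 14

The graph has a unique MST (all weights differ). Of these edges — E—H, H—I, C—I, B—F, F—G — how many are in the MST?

4

Kruskal: consider edges lightest-first.
H—I (1): add — endpoints in different components.
C—E (2): add — endpoints in different components.
B—E (3): add — endpoints in different components.
B—F (4): add — endpoints in different components.
F—G (6): add — endpoints in different components.
E—F (7): skip — E and F already connected.
E—H (8): add — endpoints in different components.
C—I (9): skip — C and I already connected.
F—H (10): skip — F and H already connected.
B—I (11): skip — B and I already connected.
D—E (12): add — endpoints in different components.
MST edge set: {H—I, C—E, B—E, B—F, F—G, E—H, D—E}.
Of the listed edges, {E—H, H—I, B—F, F—G} are in the MST → 4.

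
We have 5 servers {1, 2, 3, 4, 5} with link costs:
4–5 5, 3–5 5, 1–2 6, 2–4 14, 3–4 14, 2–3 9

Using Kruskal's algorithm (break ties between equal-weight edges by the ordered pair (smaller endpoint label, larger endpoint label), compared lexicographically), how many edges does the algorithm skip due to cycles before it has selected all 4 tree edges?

0

Kruskal's algorithm — process edges by increasing weight (ties by edge label):
3–5 (5): add. Components now {1} {2} {3,5} {4}
4–5 (5): add. Components now {1} {2} {3,4,5}
1–2 (6): add. Components now {1,2} {3,4,5}
2–3 (9): add. Components now {1,2,3,4,5}
Edges rejected before the tree was complete: 0.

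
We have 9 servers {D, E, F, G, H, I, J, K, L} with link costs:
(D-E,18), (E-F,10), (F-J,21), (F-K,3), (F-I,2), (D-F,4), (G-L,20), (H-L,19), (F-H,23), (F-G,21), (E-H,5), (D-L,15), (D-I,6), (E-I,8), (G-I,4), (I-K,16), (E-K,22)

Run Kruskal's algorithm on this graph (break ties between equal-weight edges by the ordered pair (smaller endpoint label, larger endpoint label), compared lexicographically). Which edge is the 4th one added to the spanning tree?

G-I

Kruskal: consider edges lightest-first.
F-I (2): add — endpoints in different components.
F-K (3): add — endpoints in different components.
D-F (4): add — endpoints in different components.
G-I (4): add — endpoints in different components.
E-H (5): add — endpoints in different components.
D-I (6): skip — D and I already connected.
E-I (8): add — endpoints in different components.
E-F (10): skip — E and F already connected.
D-L (15): add — endpoints in different components.
I-K (16): skip — I and K already connected.
D-E (18): skip — D and E already connected.
H-L (19): skip — H and L already connected.
G-L (20): skip — G and L already connected.
F-G (21): skip — F and G already connected.
F-J (21): add — endpoints in different components.
The 4th edge added is G-I.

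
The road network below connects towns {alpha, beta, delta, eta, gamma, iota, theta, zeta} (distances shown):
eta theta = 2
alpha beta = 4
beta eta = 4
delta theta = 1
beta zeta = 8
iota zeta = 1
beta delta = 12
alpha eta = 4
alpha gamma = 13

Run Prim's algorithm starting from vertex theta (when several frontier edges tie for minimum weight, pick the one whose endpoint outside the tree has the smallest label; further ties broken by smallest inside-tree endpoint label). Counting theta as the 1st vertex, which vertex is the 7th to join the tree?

Prim's algorithm from theta:
Step 1: frontier [delta theta 1, eta theta 2] → take delta theta (1); add delta.
Step 2: frontier [beta delta 12, eta theta 2] → take eta theta (2); add eta.
Step 3: frontier [beta delta 12, alpha eta 4, beta eta 4] → take alpha eta (4); add alpha.
Step 4: frontier [alpha beta 4, alpha gamma 13, beta delta 12, beta eta 4] → take alpha beta (4); add beta.
Step 5: frontier [alpha gamma 13, beta zeta 8] → take beta zeta (8); add zeta.
Step 6: frontier [alpha gamma 13, iota zeta 1] → take iota zeta (1); add iota.
Step 7: frontier [alpha gamma 13] → take alpha gamma (13); add gamma.
Vertex order: theta, delta, eta, alpha, beta, zeta, iota, gamma. The 7th vertex is iota.

iota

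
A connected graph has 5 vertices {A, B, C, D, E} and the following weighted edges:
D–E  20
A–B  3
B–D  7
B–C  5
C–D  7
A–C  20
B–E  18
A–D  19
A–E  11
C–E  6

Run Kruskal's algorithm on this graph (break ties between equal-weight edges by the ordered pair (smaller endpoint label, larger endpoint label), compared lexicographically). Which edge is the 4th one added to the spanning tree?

Kruskal's algorithm — process edges by increasing weight (ties by edge label):
A–B (3): add — endpoints in different components.
B–C (5): add — endpoints in different components.
C–E (6): add — endpoints in different components.
B–D (7): add — endpoints in different components.
The 4th edge added is B–D.

B-D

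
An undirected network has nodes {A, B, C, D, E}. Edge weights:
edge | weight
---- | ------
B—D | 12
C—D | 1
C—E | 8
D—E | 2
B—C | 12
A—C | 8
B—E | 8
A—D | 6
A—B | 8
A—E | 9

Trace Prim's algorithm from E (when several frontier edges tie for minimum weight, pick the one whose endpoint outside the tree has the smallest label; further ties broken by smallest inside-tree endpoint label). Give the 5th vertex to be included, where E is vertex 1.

Prim's algorithm from E:
Step 1: frontier [D—E 2, B—E 8, C—E 8, A—E 9] → take D—E (2); add D.
Step 2: frontier [C—D 1, A—D 6, B—D 12, B—E 8, C—E 8, A—E 9] → take C—D (1); add C.
Step 3: frontier [A—C 8, B—C 12, A—D 6, B—D 12, B—E 8, A—E 9] → take A—D (6); add A.
Step 4: frontier [A—B 8, B—C 12, B—D 12, B—E 8] → take A—B (8); add B.
Vertex order: E, D, C, A, B. The 5th vertex is B.

B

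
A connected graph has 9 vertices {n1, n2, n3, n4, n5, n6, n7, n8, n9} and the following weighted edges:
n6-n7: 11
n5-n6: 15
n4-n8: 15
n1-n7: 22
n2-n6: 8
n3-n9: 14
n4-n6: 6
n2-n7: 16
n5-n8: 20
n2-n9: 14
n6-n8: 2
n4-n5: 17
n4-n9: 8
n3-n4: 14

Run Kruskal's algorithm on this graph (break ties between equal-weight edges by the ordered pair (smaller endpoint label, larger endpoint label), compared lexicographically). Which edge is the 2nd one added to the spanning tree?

Kruskal's algorithm — process edges by increasing weight (ties by edge label):
n6-n8 (2): add — endpoints in different components.
n4-n6 (6): add — endpoints in different components.
n2-n6 (8): add — endpoints in different components.
n4-n9 (8): add — endpoints in different components.
n6-n7 (11): add — endpoints in different components.
n2-n9 (14): skip — n9 and n2 already connected.
n3-n4 (14): add — endpoints in different components.
n3-n9 (14): skip — n9 and n3 already connected.
n4-n8 (15): skip — n8 and n4 already connected.
n5-n6 (15): add — endpoints in different components.
n2-n7 (16): skip — n7 and n2 already connected.
n4-n5 (17): skip — n4 and n5 already connected.
n5-n8 (20): skip — n8 and n5 already connected.
n1-n7 (22): add — endpoints in different components.
The 2nd edge added is n4-n6.

n4-n6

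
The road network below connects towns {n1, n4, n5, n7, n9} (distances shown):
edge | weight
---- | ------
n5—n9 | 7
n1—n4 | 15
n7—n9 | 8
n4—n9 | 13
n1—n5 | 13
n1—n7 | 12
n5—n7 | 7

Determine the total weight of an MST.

Kruskal's algorithm — process edges by increasing weight (ties by edge label):
n5—n7 (7): add — endpoints in different components.
n5—n9 (7): add — endpoints in different components.
n7—n9 (8): skip — n7 and n9 already connected.
n1—n7 (12): add — endpoints in different components.
n1—n5 (13): skip — n1 and n5 already connected.
n4—n9 (13): add — endpoints in different components.
MST edges: n5—n7, n5—n9, n1—n7, n4—n9; total weight 7+7+12+13 = 39.

39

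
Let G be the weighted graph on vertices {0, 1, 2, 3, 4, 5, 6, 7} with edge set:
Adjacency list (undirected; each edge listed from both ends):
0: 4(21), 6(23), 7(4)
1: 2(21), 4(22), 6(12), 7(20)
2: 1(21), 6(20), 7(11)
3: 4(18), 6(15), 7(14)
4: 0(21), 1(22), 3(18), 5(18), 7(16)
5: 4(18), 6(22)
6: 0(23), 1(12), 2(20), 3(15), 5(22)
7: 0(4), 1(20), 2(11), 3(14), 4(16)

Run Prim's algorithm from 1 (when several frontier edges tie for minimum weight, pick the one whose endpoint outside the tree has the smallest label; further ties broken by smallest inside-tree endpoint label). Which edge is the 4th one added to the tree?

Prim, starting at 1.
Step 1: cheapest edge leaving the tree is 1–6 (12); add 6.
Step 2: cheapest edge leaving the tree is 3–6 (15); add 3.
Step 3: cheapest edge leaving the tree is 3–7 (14); add 7.
Step 4: cheapest edge leaving the tree is 0–7 (4); add 0.
Step 5: cheapest edge leaving the tree is 2–7 (11); add 2.
Step 6: cheapest edge leaving the tree is 4–7 (16); add 4.
Step 7: cheapest edge leaving the tree is 4–5 (18); add 5.
The 4th edge added is 0–7.

0-7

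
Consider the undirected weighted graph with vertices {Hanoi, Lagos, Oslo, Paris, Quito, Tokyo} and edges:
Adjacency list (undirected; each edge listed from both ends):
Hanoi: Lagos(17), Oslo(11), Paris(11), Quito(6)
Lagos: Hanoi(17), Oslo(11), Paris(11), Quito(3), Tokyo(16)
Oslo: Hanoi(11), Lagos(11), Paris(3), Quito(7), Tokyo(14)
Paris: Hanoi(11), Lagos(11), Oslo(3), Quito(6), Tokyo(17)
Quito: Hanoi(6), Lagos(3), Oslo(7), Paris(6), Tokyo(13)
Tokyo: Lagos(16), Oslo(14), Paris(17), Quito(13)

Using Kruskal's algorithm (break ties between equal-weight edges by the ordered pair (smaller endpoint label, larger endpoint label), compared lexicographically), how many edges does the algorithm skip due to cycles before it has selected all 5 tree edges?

5

Kruskal's algorithm — process edges by increasing weight (ties by edge label):
Lagos–Quito (3): add. Components now {Tokyo} {Lagos,Quito} {Paris} {Oslo} {Hanoi}
Oslo–Paris (3): add. Components now {Tokyo} {Lagos,Quito} {Oslo,Paris} {Hanoi}
Hanoi–Quito (6): add. Components now {Tokyo} {Hanoi,Lagos,Quito} {Oslo,Paris}
Paris–Quito (6): add. Components now {Tokyo} {Hanoi,Lagos,Oslo,Paris,Quito}
Oslo–Quito (7): skip — Oslo and Quito already connected.
Hanoi–Oslo (11): skip — Oslo and Hanoi already connected.
Hanoi–Paris (11): skip — Paris and Hanoi already connected.
Lagos–Oslo (11): skip — Lagos and Oslo already connected.
Lagos–Paris (11): skip — Lagos and Paris already connected.
Quito–Tokyo (13): add. Components now {Hanoi,Lagos,Oslo,Paris,Quito,Tokyo}
Edges rejected before the tree was complete: 5.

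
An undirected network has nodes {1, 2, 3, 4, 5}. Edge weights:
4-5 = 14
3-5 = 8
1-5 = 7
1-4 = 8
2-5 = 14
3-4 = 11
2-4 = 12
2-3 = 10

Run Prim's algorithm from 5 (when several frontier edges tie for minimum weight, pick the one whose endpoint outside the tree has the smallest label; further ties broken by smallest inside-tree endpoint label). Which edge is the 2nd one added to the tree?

Prim, starting at 5.
Step 1: cheapest edge leaving the tree is 1-5 (7); add 1.
Step 2: cheapest edge leaving the tree is 3-5 (8); add 3.
Step 3: cheapest edge leaving the tree is 1-4 (8); add 4.
Step 4: cheapest edge leaving the tree is 2-3 (10); add 2.
The 2nd edge added is 3-5.

3-5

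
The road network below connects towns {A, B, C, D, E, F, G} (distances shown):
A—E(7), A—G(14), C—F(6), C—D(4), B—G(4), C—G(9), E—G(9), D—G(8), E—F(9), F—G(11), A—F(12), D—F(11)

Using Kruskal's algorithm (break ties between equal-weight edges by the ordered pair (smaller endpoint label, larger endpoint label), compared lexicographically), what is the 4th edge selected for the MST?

Sort edges by weight, then run Kruskal:
B—G (4): add — endpoints in different components.
C—D (4): add — endpoints in different components.
C—F (6): add — endpoints in different components.
A—E (7): add — endpoints in different components.
D—G (8): add — endpoints in different components.
C—G (9): skip — C and G already connected.
E—F (9): add — endpoints in different components.
The 4th edge added is A—E.

A-E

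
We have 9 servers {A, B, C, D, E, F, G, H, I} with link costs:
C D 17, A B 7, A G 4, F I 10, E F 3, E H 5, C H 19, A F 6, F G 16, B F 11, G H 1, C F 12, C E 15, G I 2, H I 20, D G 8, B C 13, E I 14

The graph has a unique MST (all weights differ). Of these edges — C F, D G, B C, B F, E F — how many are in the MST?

3

Sort edges by weight, then run Kruskal:
G H (1): add — endpoints in different components.
G I (2): add — endpoints in different components.
E F (3): add — endpoints in different components.
A G (4): add — endpoints in different components.
E H (5): add — endpoints in different components.
A F (6): skip — A and F already connected.
A B (7): add — endpoints in different components.
D G (8): add — endpoints in different components.
F I (10): skip — F and I already connected.
B F (11): skip — B and F already connected.
C F (12): add — endpoints in different components.
MST edge set: {G H, G I, E F, A G, E H, A B, D G, C F}.
Of the listed edges, {C F, D G, E F} are in the MST → 3.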